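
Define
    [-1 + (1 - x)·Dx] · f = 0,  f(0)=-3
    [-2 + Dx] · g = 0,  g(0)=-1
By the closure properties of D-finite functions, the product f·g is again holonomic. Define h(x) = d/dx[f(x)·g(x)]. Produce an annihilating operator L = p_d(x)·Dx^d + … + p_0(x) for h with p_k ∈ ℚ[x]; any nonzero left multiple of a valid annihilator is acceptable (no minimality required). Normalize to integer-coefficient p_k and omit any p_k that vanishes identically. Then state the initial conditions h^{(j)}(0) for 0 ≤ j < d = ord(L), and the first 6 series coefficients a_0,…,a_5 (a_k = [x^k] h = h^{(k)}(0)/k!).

f: a_k = -3, -3, -3, -3, -3, -3, …
g: a_k = -1, -2, -2, -4/3, -2/3, -4/15, …
Sym-product of L_f,L_g gives L₀ (≤ ord 1).
h=h₀': d/dx-closure on L₀ ⇒ L.
L = (10 - 12·x + 4·x^2) + (-3 + 5·x - 2·x^2)·Dx  (order 1).
h: a_k = 9, 30, 57, 84, 109, 662/5, …
ICs: h(0) = 9.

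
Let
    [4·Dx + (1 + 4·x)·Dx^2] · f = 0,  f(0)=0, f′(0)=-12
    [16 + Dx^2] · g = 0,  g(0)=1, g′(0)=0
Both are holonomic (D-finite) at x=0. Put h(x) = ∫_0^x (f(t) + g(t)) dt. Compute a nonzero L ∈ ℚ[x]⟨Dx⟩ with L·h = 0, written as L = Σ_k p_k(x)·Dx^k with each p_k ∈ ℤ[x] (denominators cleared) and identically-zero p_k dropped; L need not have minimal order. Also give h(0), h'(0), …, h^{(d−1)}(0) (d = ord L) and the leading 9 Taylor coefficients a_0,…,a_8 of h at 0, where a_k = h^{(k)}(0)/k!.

f: a_k = 0, -12, 24, -64, 192, -3072/5, 2048, -49152/7, 24576, …
g: a_k = 1, 0, -8, 0, 32/3, 0, -256/45, 0, 512/315, …
Weyl lclm of L_f,L_g ⇒ L₀ (ord ≤ 4).
∫: right-multiply L₀ by Dx.
L = (448 + 512·x + 1024·x^2)·Dx^2 + (48 + 320·x + 768·x^2 + 1024·x^3)·Dx^3 + (28 + 32·x + 64·x^2)·Dx^4 + (3 + 20·x + 48·x^2 + 64·x^3)·Dx^5  (order 5).
h: a_k = 0, 1, -6, 16/3, -16, 608/15, -512/5, 91904/315, -6144/7, …
ICs: h(0) = 0, h′(0) = 1, h′′(0) = -12, h′′′(0) = 32, h′′′′(0) = -384.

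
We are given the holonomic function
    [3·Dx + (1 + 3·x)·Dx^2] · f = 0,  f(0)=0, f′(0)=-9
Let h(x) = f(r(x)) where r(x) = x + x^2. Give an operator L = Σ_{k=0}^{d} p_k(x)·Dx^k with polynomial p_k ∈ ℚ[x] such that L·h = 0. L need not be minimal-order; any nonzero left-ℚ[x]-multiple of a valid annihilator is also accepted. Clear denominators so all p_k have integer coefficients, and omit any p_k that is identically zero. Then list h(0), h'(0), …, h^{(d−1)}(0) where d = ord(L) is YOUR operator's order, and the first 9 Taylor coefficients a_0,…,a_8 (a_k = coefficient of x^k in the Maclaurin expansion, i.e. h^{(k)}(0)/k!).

L = (1 + 6·x + 6·x^2)·Dx + (1 + 5·x + 9·x^2 + 6·x^3)·Dx^2  (order 2).
h: a_k = 0, -9, 9/2, 0, -27/4, 81/5, -27, 243/7, -243/8, …
ICs: h(0) = 0, h′(0) = -9.

f: a_k = 0, -9, 27/2, -27, 243/4, -729/5, 729/2, -6561/7, 19683/8, …
h₀=f(r): pull back L_f along r ⇒ L₀.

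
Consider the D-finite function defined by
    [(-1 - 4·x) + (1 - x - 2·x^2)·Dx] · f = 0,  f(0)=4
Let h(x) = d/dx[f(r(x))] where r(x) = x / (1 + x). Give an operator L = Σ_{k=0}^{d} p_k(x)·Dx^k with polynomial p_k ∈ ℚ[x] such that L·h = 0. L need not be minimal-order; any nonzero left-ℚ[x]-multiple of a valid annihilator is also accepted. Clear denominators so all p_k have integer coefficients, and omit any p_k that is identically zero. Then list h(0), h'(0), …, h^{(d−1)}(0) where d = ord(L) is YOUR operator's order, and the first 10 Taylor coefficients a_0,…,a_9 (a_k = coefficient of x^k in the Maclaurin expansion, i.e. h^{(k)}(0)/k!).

L = (4 + 12·x + 36·x^2 + 20·x^3) + (-1 - 7·x - 9·x^2 + 7·x^3 + 10·x^4)·Dx  (order 1).
h: a_k = 4, 16, 0, 64, -80, 288, -560, 1408, -3024, 6880, …
ICs: h(0) = 4.

f: a_k = 4, 4, 12, 20, 44, 84, 172, 340, 684, 1364, …
h₀=f(r): pull back L_f along r ⇒ L₀.
h₀' ⇒ L via d/dx closure of L₀.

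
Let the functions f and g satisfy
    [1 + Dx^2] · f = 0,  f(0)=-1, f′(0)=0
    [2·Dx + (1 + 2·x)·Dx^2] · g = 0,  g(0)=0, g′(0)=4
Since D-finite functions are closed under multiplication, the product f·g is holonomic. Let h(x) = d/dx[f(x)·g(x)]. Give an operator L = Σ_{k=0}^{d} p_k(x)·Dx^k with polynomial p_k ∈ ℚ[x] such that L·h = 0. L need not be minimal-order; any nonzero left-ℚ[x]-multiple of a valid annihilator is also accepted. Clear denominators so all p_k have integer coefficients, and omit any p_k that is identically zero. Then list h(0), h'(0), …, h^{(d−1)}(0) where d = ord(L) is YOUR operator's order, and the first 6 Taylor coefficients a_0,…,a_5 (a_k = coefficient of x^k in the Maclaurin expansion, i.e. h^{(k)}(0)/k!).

f: a_k = -1, 0, 1/2, 0, -1/24, 0, …
g: a_k = 0, 4, -4, 16/3, -8, 64/5, …
f·g: L₀ = L_f ⊗_s L_g, ord ≤ 2·2.
h=h₀': d/dx-closure on L₀ ⇒ L.
L = (-52 - 31·x - 87·x^2 - 96·x^3 - 8·x^4 + 48·x^5 + 16·x^6) + (-33 - 98·x - 80·x^2 + 80·x^4 + 32·x^5)·Dx + (-55 - 46·x - 110·x^2 - 96·x^3 + 32·x^4 + 96·x^5 + 32·x^6)·Dx^2 + (-33 - 98·x - 80·x^2 + 80·x^4 + 32·x^5)·Dx^3 + (-3 - 15·x - 23·x^2 + 40·x^4 + 48·x^5 + 16·x^6)·Dx^4  (order 4).
h: a_k = -4, 8, -10, 24, -103/2, 105, …
ICs: h(0) = -4, h′(0) = 8, h′′(0) = -20, h′′′(0) = 144.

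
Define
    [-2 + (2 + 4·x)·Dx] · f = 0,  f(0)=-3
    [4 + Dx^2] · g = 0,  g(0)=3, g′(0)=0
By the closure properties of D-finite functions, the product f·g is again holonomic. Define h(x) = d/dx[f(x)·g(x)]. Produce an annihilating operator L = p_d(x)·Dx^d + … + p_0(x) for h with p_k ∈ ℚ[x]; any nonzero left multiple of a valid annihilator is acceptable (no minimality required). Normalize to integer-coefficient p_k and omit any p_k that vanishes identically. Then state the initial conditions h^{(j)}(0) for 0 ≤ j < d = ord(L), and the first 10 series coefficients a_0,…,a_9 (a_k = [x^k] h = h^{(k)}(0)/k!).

L = (53 + 288·x + 544·x^2 + 512·x^3 + 256·x^4) + (-2 - 36·x - 96·x^2 - 64·x^3)·Dx + (7 + 44·x + 108·x^2 + 128·x^3 + 64·x^4)·Dx^2  (order 2).
h: a_k = -9, 45, 81/2, -75/2, -195/8, 1047/40, -2807/80, 44047/560, -728001/4480, 1874467/5760, …
ICs: h(0) = -9, h′(0) = 45.

f: a_k = -3, -3, 3/2, -3/2, 15/8, -21/8, 63/16, -99/16, 1287/128, -2145/128, …
g: a_k = 3, 0, -6, 0, 2, 0, -4/15, 0, 2/105, 0, …
h₀=f·g: eliminate ⇒ L₀, order ≤ 1·2.
h₀' ⇒ L via d/dx closure of L₀.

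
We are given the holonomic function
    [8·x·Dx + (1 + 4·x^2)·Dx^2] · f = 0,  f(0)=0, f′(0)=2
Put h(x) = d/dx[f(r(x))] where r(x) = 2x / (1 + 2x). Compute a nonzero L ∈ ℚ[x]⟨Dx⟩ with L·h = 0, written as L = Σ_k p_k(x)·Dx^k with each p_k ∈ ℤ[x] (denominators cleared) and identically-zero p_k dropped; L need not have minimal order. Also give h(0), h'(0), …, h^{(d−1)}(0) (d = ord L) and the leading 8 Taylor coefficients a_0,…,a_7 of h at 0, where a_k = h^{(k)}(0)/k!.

f: a_k = 0, 2, 0, -8/3, 0, 32/5, 0, -128/7, …
Substitute x→r, Dx→(1/r')Dx; clear ⇒ L₀.
Differentiate: ansatz ord ≤ ord L₀ ⇒ L.
L = (4 + 40·x) + (1 + 4·x + 20·x^2)·Dx  (order 1).
h: a_k = 4, -16, -16, 384, -1216, -2816, 35584, -86016, …
ICs: h(0) = 4.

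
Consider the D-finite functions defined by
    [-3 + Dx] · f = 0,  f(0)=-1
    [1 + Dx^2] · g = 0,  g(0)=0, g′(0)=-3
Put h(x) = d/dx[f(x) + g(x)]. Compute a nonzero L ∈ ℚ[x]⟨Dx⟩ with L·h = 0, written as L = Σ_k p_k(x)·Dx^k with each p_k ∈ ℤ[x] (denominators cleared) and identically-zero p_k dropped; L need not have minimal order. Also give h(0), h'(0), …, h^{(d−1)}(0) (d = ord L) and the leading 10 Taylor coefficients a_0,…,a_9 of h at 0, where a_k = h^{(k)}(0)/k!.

f: a_k = -1, -3, -9/2, -9/2, -27/8, -81/40, -81/80, -243/560, -729/4480, -243/4480, …
g: a_k = 0, -3, 0, 1/2, 0, -1/40, 0, 1/1680, 0, -1/120960, …
Sum ⇒ L₀ = lclm(L_f,L_g) in ℚ(x)⟨Dx⟩.
Differentiate: ansatz ord ≤ ord L₀ ⇒ L.
L = 3 - Dx + 3·Dx^2 - Dx^3  (order 3).
h: a_k = -6, -9, -12, -27/2, -41/4, -243/40, -91/30, -729/560, -3281/6720, -729/4480, …
ICs: h(0) = -6, h′(0) = -9, h′′(0) = -24.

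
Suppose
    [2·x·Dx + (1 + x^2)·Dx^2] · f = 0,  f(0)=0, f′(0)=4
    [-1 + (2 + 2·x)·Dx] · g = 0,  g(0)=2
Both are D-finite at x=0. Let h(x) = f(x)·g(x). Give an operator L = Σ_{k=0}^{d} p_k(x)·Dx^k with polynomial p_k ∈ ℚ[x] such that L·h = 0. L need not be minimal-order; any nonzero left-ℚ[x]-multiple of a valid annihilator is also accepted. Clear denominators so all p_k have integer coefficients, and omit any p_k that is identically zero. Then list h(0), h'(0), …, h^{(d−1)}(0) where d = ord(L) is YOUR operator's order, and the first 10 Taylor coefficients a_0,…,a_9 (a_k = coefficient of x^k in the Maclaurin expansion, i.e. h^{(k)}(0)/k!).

f: a_k = 0, 4, 0, -4/3, 0, 4/5, 0, -4/7, 0, 4/9, …
g: a_k = 2, 1, -1/4, 1/8, -5/64, 7/128, -21/512, 33/1024, -429/16384, 715/32768, …
Sym-product of L_f,L_g gives L₀ (≤ ord 2).
L = (3 - 4·x - x^2) + (-4 + 4·x + 12·x^2 + 4·x^3)·Dx + (4 + 8·x + 8·x^2 + 8·x^3 + 4·x^4)·Dx^2  (order 2).
h: a_k = 0, 8, 4, -11/3, -5/6, 389/240, 409/480, -18853/13440, -11167/26880, 237197/258048, …
ICs: h(0) = 0, h′(0) = 8.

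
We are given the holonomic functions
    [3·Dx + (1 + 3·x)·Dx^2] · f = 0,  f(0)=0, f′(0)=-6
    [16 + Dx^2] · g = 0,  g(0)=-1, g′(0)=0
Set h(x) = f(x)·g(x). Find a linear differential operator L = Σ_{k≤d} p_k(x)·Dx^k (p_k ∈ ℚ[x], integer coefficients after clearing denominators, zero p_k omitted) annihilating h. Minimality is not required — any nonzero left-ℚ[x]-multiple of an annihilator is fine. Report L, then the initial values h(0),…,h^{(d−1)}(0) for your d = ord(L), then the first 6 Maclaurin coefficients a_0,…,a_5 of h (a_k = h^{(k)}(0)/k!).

f: a_k = 0, -6, 9, -18, 81/2, -486/5, …
g: a_k = -1, 0, 8, 0, -32/3, 0, …
Product ⇒ symmetric product L₀, ord ≤ 4.
L = (2272 + 127488·x + 781056·x^2 + 1769472·x^3 + 1327104·x^4) + (4416 + 50112·x + 165888·x^2 + 165888·x^3)·Dx + (1022 + 19392·x + 102816·x^2 + 221184·x^3 + 165888·x^4)·Dx^2 + (276 + 3132·x + 10368·x^2 + 10368·x^3)·Dx^3 + (55 + 714·x + 3375·x^2 + 6912·x^3 + 5184·x^4)·Dx^4  (order 4).
h: a_k = 0, 6, -9, -30, 63/2, 86/5, …
ICs: h(0) = 0, h′(0) = 6, h′′(0) = -18, h′′′(0) = -180.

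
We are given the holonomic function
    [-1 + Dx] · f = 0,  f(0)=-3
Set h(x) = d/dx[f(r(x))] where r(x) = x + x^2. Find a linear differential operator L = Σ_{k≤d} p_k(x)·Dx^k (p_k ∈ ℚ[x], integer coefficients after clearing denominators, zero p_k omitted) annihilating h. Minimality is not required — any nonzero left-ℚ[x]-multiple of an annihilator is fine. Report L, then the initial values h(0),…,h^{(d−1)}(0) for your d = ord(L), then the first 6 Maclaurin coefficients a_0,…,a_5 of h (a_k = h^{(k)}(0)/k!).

L = (3 + 4·x + 4·x^2) + (-1 - 2·x)·Dx  (order 1).
h: a_k = -3, -9, -21/2, -25/2, -81/8, -331/40, …
ICs: h(0) = -3.

f: a_k = -3, -3, -3/2, -1/2, -1/8, -1/40, …
f∘r: x↦r, Dx↦Dx/r' in L_f ⇒ L₀.
Derive L from L₀ (diff closure).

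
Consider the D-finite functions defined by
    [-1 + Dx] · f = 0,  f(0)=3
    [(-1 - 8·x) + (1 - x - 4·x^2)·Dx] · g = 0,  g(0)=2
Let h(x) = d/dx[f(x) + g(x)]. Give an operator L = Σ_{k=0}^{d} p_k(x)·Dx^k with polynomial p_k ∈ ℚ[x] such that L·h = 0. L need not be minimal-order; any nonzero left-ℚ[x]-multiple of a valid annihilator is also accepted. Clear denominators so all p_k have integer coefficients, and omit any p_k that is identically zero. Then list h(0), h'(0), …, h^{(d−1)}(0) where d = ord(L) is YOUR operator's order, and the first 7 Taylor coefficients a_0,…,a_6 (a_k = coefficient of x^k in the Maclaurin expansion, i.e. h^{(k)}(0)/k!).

f: a_k = 3, 3, 3/2, 1/2, 1/8, 1/40, 1/240, …
g: a_k = 2, 2, 10, 18, 58, 130, 362, …
L₀ := lclm(L_f,L_g); ord L₀ ≤ 1+1.
h=h₀': d/dx-closure on L₀ ⇒ L.
L = (44 + 466·x + 544·x^2 + 1728·x^3 + 384·x^4) + (-53 - 474·x - 599·x^2 - 1584·x^3 + 80·x^4 + 128·x^5)·Dx + (9 + 8·x + 55·x^2 - 144·x^3 - 464·x^4 - 128·x^5)·Dx^2  (order 2).
h: a_k = 5, 23, 111/2, 465/2, 5201/8, 86881/40, 1481761/240, …
ICs: h(0) = 5, h′(0) = 23.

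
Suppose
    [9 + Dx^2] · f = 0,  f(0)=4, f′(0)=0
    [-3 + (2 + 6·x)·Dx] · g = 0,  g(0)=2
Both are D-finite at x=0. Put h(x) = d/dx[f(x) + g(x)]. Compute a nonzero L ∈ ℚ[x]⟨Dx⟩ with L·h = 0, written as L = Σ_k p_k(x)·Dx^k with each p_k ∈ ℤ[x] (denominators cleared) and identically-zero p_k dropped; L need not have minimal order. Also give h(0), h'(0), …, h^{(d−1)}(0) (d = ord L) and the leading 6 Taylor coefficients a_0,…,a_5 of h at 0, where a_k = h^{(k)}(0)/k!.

L = (-513 - 648·x - 972·x^2) + (-126 - 810·x - 1944·x^2 - 1944·x^3)·Dx + (-57 - 72·x - 108·x^2)·Dx^2 + (-14 - 90·x - 216·x^2 - 216·x^3)·Dx^3  (order 3).
h: a_k = 3, -81/2, 81/8, 459/16, 8505/128, -260739/1280, …
ICs: h(0) = 3, h′(0) = -81/2, h′′(0) = 81/4.

f: a_k = 4, 0, -18, 0, 27/2, 0, …
g: a_k = 2, 3, -9/4, 27/8, -405/64, 1701/128, …
h₀=f+g: left-lcm gives L₀, ord ≤ 3.
h₀' ⇒ L via d/dx closure of L₀.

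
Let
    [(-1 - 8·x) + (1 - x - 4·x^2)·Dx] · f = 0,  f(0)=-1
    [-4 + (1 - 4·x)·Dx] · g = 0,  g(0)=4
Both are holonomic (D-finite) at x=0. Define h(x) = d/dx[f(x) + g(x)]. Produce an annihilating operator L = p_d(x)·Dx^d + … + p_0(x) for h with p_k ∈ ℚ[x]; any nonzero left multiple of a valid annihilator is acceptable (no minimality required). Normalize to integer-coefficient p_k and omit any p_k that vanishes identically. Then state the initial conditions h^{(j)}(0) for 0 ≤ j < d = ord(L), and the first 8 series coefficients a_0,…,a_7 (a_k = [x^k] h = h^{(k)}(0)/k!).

L = (264 - 384·x + 6912·x^2 - 6144·x^3 + 6144·x^4) + (-21 - 264·x - 96·x^2 + 4608·x^3 - 5376·x^4 + 6144·x^5)·Dx + (-1 + 41·x - 228·x^2 + 288·x^3 + 256·x^4 - 768·x^5 + 1024·x^6)·Dx^2  (order 2).
h: a_k = 15, 118, 741, 3980, 20155, 97218, 455665, 2087832, …
ICs: h(0) = 15, h′(0) = 118.

f: a_k = -1, -1, -5, -9, -29, -65, -181, -441, …
g: a_k = 4, 16, 64, 256, 1024, 4096, 16384, 65536, …
h₀=f+g: left-lcm gives L₀, ord ≤ 2.
h₀' ⇒ L via d/dx closure of L₀.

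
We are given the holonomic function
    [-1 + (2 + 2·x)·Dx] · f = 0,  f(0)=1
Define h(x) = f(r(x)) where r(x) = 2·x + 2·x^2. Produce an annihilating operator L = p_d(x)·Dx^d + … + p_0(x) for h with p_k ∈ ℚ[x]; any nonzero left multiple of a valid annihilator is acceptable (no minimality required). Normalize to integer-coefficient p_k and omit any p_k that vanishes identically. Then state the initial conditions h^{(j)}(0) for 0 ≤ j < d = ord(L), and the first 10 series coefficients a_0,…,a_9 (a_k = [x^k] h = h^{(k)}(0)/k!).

L = (-1 - 2·x) + (1 + 2·x + 2·x^2)·Dx  (order 1).
h: a_k = 1, 1, 1/2, -1/2, 3/8, -1/8, -3/16, 7/16, -61/128, 27/128, …
ICs: h(0) = 1.

f: a_k = 1, 1/2, -1/8, 1/16, -5/128, 7/256, -21/1024, 33/2048, -429/32768, 715/65536, …
L₀ from L_f via x↦r, Dx↦r'^{-1}Dx.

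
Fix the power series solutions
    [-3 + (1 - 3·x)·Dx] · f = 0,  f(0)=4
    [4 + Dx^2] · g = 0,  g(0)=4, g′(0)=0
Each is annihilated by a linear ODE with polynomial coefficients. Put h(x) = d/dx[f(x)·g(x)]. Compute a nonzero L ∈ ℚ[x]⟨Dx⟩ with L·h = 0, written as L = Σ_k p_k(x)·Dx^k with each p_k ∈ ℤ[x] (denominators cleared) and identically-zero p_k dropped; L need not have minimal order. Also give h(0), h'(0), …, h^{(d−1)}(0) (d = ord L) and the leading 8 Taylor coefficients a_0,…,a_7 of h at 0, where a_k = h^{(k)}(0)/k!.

f: a_k = 4, 12, 36, 108, 324, 972, 2916, 8748, …
g: a_k = 4, 0, -8, 0, 8/3, 0, -16/45, 0, …
h₀=f·g: eliminate ⇒ L₀, order ≤ 1·2.
h₀' ⇒ L via d/dx closure of L₀.
L = (-14 - 24·x + 36·x^2) + (-6 + 18·x)·Dx + (1 - 6·x + 9·x^2)·Dx^2  (order 2).
h: a_k = 48, 224, 1008, 12224/3, 15280, 824992/15, 2887472/15, 41579648/63, …
ICs: h(0) = 48, h′(0) = 224.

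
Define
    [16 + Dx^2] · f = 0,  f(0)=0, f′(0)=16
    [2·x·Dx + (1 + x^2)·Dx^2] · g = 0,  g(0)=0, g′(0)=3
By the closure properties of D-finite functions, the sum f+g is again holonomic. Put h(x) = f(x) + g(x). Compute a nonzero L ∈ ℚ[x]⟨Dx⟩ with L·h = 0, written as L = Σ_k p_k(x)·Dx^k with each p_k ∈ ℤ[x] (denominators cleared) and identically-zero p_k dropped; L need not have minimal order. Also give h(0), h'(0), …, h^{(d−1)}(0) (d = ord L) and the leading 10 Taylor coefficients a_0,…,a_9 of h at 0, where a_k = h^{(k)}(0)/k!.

f: a_k = 0, 16, 0, -128/3, 0, 512/15, 0, -4096/315, 0, 8192/2835, …
g: a_k = 0, 3, 0, -1, 0, 3/5, 0, -3/7, 0, 1/3, …
L₀ := lclm(L_f,L_g); ord L₀ ≤ 2+2.
L = (64·x + 704·x^3 + 256·x^5)·Dx + (112 + 416·x^2 + 432·x^4 + 128·x^6)·Dx^2 + (4·x + 44·x^3 + 16·x^5)·Dx^3 + (7 + 26·x^2 + 27·x^4 + 8·x^6)·Dx^4  (order 4).
h: a_k = 0, 19, 0, -131/3, 0, 521/15, 0, -4231/315, 0, 9137/2835, …
ICs: h(0) = 0, h′(0) = 19, h′′(0) = 0, h′′′(0) = -262.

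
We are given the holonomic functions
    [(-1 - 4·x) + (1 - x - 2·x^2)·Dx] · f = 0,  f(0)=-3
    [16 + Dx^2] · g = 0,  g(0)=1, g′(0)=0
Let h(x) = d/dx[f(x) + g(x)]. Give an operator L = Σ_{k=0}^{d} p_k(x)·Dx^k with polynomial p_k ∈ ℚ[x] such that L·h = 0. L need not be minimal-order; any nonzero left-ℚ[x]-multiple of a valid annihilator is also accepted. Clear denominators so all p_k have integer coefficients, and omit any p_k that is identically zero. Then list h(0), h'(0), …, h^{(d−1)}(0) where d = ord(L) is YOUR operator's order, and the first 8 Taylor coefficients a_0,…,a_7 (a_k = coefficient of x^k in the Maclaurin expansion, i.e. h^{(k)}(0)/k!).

L = (2880 + 9600·x + 20736·x^2 + 7680·x^3 + 15360·x^4 + 18432·x^5 + 12288·x^6) + (-368 - 1040·x + 2400·x^2 + 2048·x^3 - 2560·x^4 + 1536·x^5 + 7168·x^6 + 4096·x^7)·Dx + (180 + 600·x + 1296·x^2 + 480·x^3 + 960·x^4 + 1152·x^5 + 768·x^6)·Dx^2 + (-23 - 65·x + 150·x^2 + 128·x^3 - 160·x^4 + 96·x^5 + 448·x^6 + 256·x^7)·Dx^3  (order 3).
h: a_k = -3, -34, -45, -268/3, -315, -12122/15, -1785, -1288664/315, …
ICs: h(0) = -3, h′(0) = -34, h′′(0) = -90.

f: a_k = -3, -3, -9, -15, -33, -63, -129, -255, …
g: a_k = 1, 0, -8, 0, 32/3, 0, -256/45, 0, …
Sum ⇒ L₀ = lclm(L_f,L_g) in ℚ(x)⟨Dx⟩.
h=h₀': d/dx-closure on L₀ ⇒ L.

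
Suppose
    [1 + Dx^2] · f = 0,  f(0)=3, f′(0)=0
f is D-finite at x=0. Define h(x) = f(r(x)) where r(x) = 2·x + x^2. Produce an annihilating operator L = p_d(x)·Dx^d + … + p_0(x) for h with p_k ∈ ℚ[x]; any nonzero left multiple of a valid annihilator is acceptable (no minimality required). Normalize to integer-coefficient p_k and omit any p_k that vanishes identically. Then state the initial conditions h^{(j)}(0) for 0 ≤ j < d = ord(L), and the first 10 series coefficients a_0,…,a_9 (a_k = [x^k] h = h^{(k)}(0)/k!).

L = (4 + 12·x + 12·x^2 + 4·x^3) - Dx + (1 + x)·Dx^2  (order 2).
h: a_k = 3, 0, -6, -6, 1/2, 4, 41/15, 1/5, -719/840, -62/105, …
ICs: h(0) = 3, h′(0) = 0.

f: a_k = 3, 0, -3/2, 0, 1/8, 0, -1/240, 0, 1/13440, 0, …
f∘r: x↦r, Dx↦Dx/r' in L_f ⇒ L₀.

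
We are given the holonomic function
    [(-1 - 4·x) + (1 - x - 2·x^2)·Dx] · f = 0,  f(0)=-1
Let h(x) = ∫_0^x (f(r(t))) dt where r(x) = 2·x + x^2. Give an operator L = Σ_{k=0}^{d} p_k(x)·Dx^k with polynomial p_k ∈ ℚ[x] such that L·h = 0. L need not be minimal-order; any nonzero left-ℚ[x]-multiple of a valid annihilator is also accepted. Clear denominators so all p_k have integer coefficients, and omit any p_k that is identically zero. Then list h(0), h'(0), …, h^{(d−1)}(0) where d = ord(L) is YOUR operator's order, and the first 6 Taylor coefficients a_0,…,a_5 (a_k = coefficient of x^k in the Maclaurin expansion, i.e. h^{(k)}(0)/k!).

L = (2 + 16·x + 8·x^2)·Dx + (-1 + 3·x + 6·x^2 + 2·x^3)·Dx^2  (order 2).
h: a_k = 0, -1, -1, -13/3, -13, -239/5, …
ICs: h(0) = 0, h′(0) = -1.

f: a_k = -1, -1, -3, -5, -11, -21, …
Substitute x→r, Dx→(1/r')Dx; clear ⇒ L₀.
h=∫₀ˣh₀: take L = L₀·Dx.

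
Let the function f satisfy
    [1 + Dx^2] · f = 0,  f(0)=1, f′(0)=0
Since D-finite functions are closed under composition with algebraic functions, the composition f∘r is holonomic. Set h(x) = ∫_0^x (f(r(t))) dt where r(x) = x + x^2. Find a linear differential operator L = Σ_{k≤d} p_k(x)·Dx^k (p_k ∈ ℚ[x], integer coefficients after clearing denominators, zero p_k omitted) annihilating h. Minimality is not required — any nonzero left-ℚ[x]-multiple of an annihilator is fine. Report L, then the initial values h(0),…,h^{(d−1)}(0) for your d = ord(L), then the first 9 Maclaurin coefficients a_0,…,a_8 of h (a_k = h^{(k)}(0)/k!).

f: a_k = 1, 0, -1/2, 0, 1/24, 0, -1/720, 0, 1/40320, …
Substitute x→r, Dx→(1/r')Dx; clear ⇒ L₀.
∫: right-multiply L₀ by Dx.
L = (1 + 6·x + 12·x^2 + 8·x^3)·Dx - 2·Dx^2 + (1 + 2·x)·Dx^3  (order 3).
h: a_k = 0, 1, 0, -1/6, -1/4, -11/120, 1/36, 179/5040, 19/960, …
ICs: h(0) = 0, h′(0) = 1, h′′(0) = 0.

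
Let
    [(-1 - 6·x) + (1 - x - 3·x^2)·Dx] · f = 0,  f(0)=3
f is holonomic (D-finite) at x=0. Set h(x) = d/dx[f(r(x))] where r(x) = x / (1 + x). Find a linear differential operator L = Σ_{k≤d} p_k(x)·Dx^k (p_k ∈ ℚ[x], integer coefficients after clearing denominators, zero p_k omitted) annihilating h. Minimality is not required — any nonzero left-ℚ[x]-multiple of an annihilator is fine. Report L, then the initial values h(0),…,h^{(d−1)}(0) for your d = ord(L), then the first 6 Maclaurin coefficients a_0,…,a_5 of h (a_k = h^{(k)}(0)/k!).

f: a_k = 3, 3, 12, 21, 57, 120, …
Substitute x→r, Dx→(1/r')Dx; clear ⇒ L₀.
h₀' ⇒ L via d/dx closure of L₀.
L = (6 + 18·x + 72·x^2 + 42·x^3) + (-1 - 9·x - 12·x^2 + 17·x^3 + 21·x^4)·Dx  (order 1).
h: a_k = 3, 18, 0, 108, -135, 648, …
ICs: h(0) = 3.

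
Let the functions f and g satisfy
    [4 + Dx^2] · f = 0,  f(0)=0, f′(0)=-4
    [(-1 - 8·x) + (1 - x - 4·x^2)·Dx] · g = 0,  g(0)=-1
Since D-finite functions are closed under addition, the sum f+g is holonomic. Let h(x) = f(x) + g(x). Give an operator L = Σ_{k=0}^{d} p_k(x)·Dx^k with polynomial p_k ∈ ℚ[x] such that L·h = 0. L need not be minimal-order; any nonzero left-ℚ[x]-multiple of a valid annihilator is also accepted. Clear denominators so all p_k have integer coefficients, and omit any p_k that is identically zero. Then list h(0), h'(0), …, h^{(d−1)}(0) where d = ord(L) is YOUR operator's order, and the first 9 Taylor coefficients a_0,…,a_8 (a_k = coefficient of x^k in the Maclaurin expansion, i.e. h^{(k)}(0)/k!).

f: a_k = 0, -4, 0, 8/3, 0, -8/15, 0, 16/315, 0, …
g: a_k = -1, -1, -5, -9, -29, -65, -181, -441, -1165, …
f+g: L₀ = lclm(L_f,L_g), ord ≤ 2+1.
L = (-116 - 1008·x - 968·x^2 - 2688·x^3 - 640·x^4 - 1024·x^5) + (28 + 4·x - 8·x^2 - 200·x^3 - 480·x^4 - 384·x^5 - 512·x^6)·Dx + (-29 - 252·x - 242·x^2 - 672·x^3 - 160·x^4 - 256·x^5)·Dx^2 + (7 + x - 2·x^2 - 50·x^3 - 120·x^4 - 96·x^5 - 128·x^6)·Dx^3  (order 3).
h: a_k = -1, -5, -5, -19/3, -29, -983/15, -181, -138899/315, -1165, …
ICs: h(0) = -1, h′(0) = -5, h′′(0) = -10.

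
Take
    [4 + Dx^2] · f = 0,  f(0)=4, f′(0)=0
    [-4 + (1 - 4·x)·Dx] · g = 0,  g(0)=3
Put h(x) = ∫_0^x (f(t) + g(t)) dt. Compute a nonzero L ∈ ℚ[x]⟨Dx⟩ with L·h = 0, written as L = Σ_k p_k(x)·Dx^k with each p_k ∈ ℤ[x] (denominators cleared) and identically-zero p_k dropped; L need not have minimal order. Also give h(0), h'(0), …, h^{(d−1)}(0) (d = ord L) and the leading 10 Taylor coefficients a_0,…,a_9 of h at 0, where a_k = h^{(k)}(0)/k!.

L = (-400 + 128·x - 256·x^2)·Dx + (36 - 176·x + 192·x^2 - 256·x^3)·Dx^2 + (-100 + 32·x - 64·x^2)·Dx^3 + (9 - 44·x + 48·x^2 - 64·x^3)·Dx^4  (order 4).
h: a_k = 0, 7, 6, 40/3, 48, 2312/15, 512, 78992/45, 6144, 61931528/2835, …
ICs: h(0) = 0, h′(0) = 7, h′′(0) = 12, h′′′(0) = 80.

f: a_k = 4, 0, -8, 0, 8/3, 0, -16/45, 0, 8/315, 0, …
g: a_k = 3, 12, 48, 192, 768, 3072, 12288, 49152, 196608, 786432, …
Sum ⇒ L₀ = lclm(L_f,L_g) in ℚ(x)⟨Dx⟩.
h=∫h₀ ⇒ L = L₀·Dx.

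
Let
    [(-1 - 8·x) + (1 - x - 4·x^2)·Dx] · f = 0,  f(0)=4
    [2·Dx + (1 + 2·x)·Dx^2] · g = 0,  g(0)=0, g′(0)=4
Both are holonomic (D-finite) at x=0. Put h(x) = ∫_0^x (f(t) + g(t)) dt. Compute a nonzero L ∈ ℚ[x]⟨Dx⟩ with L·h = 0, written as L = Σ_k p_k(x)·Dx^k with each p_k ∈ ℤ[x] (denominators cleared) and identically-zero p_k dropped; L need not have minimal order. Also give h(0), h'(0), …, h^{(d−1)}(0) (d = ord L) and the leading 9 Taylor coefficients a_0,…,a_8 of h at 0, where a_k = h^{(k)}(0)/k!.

L = (94 + 644·x + 1664·x^2 + 1920·x^3 + 1536·x^4)·Dx^2 + (23 + 324·x + 1448·x^2 + 3072·x^3 + 3904·x^4 + 2560·x^5)·Dx^3 + (-6 - 35·x - 53·x^2 + 98·x^3 + 528·x^4 + 864·x^5 + 512·x^6)·Dx^4  (order 4).
h: a_k = 0, 4, 4, 16/3, 31/3, 108/5, 682/15, 2108/21, 3151/14, …
ICs: h(0) = 0, h′(0) = 4, h′′(0) = 8, h′′′(0) = 32.

f: a_k = 4, 4, 20, 36, 116, 260, 724, 1764, 4660, …
g: a_k = 0, 4, -4, 16/3, -8, 64/5, -64/3, 256/7, -64, …
Sum ⇒ L₀ = lclm(L_f,L_g) in ℚ(x)⟨Dx⟩.
h=∫₀ˣh₀: take L = L₀·Dx.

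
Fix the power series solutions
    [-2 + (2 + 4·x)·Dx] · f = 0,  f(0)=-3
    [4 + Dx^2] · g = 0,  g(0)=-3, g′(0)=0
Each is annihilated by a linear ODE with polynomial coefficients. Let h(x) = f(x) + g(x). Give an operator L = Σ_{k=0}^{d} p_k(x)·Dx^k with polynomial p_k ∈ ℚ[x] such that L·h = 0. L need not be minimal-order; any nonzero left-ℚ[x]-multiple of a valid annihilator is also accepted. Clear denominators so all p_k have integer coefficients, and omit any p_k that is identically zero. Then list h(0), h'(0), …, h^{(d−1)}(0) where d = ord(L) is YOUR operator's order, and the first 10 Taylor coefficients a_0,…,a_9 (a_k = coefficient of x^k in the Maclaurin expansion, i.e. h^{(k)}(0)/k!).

L = (-28 - 64·x - 64·x^2) + (12 + 88·x + 192·x^2 + 128·x^3)·Dx + (-7 - 16·x - 16·x^2)·Dx^2 + (3 + 22·x + 48·x^2 + 32·x^3)·Dx^3  (order 3).
h: a_k = -6, -3, 15/2, -3/2, -1/8, -21/8, 1009/240, -99/16, 134879/13440, -2145/128, …
ICs: h(0) = -6, h′(0) = -3, h′′(0) = 15.

f: a_k = -3, -3, 3/2, -3/2, 15/8, -21/8, 63/16, -99/16, 1287/128, -2145/128, …
g: a_k = -3, 0, 6, 0, -2, 0, 4/15, 0, -2/105, 0, …
h₀=f+g: left-lcm gives L₀, ord ≤ 3.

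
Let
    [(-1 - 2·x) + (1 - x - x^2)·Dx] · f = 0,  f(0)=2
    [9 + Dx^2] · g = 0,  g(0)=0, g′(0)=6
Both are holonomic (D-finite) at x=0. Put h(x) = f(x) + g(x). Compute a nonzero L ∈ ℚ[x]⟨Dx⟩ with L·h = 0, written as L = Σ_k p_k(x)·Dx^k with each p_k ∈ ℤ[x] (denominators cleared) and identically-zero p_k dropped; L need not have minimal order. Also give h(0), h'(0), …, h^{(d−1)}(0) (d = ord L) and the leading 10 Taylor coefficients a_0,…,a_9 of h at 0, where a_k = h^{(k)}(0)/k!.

L = (243 + 432·x - 81·x^2 + 216·x^3 + 405·x^4 + 162·x^5) + (-117 + 225·x + 36·x^2 - 297·x^3 + 54·x^4 + 243·x^5 + 81·x^6)·Dx + (27 + 48·x - 9·x^2 + 24·x^3 + 45·x^4 + 18·x^5)·Dx^2 + (-13 + 25·x + 4·x^2 - 33·x^3 + 6·x^4 + 27·x^5 + 9·x^6)·Dx^3  (order 3).
h: a_k = 2, 8, 4, -3, 10, 401/20, 26, 11517/280, 68, 246643/2240, …
ICs: h(0) = 2, h′(0) = 8, h′′(0) = 8.

f: a_k = 2, 2, 4, 6, 10, 16, 26, 42, 68, 110, …
g: a_k = 0, 6, 0, -9, 0, 81/20, 0, -243/280, 0, 243/2240, …
h₀=f+g: left-lcm gives L₀, ord ≤ 3.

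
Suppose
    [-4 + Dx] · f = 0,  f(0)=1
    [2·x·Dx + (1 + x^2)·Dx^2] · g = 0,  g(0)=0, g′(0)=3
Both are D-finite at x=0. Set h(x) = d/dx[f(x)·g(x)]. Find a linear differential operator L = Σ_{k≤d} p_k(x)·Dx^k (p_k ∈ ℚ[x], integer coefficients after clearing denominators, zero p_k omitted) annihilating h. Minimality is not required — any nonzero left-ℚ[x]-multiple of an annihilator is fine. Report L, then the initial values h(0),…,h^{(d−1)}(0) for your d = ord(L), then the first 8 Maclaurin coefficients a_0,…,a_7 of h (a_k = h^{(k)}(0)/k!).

f: a_k = 1, 4, 8, 32/3, 32/3, 128/15, 256/45, 1024/315, …
g: a_k = 0, 3, 0, -1, 0, 3/5, 0, -3/7, …
Product ⇒ symmetric product L₀, ord ≤ 2.
Derive L from L₀ (diff closure).
L = (28 - 32·x + 76·x^2 - 32·x^3 + 32·x^4) + (-15 + 12·x - 35·x^2 + 12·x^3 - 16·x^4)·Dx + (2 - x + 4·x^2 - x^3 + 2·x^4)·Dx^2  (order 2).
h: a_k = 3, 24, 69, 112, 123, 104, 377/5, 992/21, …
ICs: h(0) = 3, h′(0) = 24.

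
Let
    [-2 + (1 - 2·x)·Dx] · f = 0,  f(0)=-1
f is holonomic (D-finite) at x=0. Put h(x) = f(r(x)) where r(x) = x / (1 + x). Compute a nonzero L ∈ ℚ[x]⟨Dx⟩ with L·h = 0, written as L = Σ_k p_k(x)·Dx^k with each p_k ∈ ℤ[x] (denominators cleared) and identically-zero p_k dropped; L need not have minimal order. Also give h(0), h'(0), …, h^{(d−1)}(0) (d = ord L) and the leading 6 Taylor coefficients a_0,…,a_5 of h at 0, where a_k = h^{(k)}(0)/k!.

L = 2 + (-1 + x^2)·Dx  (order 1).
h: a_k = -1, -2, -2, -2, -2, -2, …
ICs: h(0) = -1.

f: a_k = -1, -2, -4, -8, -16, -32, …
Substitute x→r, Dx→(1/r')Dx; clear ⇒ L₀.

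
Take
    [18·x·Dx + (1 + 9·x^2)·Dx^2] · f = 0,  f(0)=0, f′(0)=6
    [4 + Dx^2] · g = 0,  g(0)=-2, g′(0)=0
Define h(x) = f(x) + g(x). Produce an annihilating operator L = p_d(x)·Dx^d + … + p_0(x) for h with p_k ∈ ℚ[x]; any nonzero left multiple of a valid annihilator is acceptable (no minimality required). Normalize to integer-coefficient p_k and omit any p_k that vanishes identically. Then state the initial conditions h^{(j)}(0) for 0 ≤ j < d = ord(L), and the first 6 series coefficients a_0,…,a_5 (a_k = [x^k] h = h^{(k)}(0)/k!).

f: a_k = 0, 6, 0, -18, 0, 486/5, …
g: a_k = -2, 0, 4, 0, -4/3, 0, …
L₀ := lclm(L_f,L_g); ord L₀ ≤ 2+2.
L = (-3744·x + 37584·x^3 + 11664·x^5)·Dx + (-28 + 864·x^2 + 10692·x^4 + 5832·x^6)·Dx^2 + (-936·x + 9396·x^3 + 2916·x^5)·Dx^3 + (-7 + 216·x^2 + 2673·x^4 + 1458·x^6)·Dx^4  (order 4).
h: a_k = -2, 6, 4, -18, -4/3, 486/5, …
ICs: h(0) = -2, h′(0) = 6, h′′(0) = 8, h′′′(0) = -108.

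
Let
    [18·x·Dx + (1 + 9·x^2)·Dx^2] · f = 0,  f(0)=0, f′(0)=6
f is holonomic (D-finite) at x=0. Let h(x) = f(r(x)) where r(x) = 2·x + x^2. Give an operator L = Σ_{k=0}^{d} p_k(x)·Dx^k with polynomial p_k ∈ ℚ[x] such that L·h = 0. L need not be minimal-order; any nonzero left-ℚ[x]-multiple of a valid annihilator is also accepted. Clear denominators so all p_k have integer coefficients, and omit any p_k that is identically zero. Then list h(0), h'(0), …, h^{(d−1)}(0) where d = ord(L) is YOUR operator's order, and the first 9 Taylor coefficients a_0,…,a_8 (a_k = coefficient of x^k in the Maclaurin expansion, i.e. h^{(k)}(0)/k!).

f: a_k = 0, 6, 0, -18, 0, 486/5, 0, -4374/7, 0, …
Substitute x→r, Dx→(1/r')Dx; clear ⇒ L₀.
L = (-1 + 72·x + 144·x^2 + 108·x^3 + 27·x^4)·Dx + (1 + x + 36·x^2 + 72·x^3 + 45·x^4 + 9·x^5)·Dx^2  (order 2).
h: a_k = 0, 12, 6, -144, -216, 15012/5, 7758, -505440/7, -276048, …
ICs: h(0) = 0, h′(0) = 12.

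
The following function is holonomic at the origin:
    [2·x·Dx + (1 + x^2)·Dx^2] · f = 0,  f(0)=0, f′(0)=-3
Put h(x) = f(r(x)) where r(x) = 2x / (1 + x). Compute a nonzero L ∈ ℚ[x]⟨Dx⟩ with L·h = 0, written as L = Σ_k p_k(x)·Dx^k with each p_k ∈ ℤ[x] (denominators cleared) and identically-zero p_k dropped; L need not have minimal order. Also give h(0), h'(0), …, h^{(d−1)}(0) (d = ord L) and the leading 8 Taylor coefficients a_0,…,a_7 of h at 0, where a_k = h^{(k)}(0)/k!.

f: a_k = 0, -3, 0, 1, 0, -3/5, 0, 3/7, …
f∘r: x↦r, Dx↦Dx/r' in L_f ⇒ L₀.
L = (2 + 10·x)·Dx + (1 + 2·x + 5·x^2)·Dx^2  (order 2).
h: a_k = 0, -6, 6, 2, -18, 114/5, 22, -834/7, …
ICs: h(0) = 0, h′(0) = -6.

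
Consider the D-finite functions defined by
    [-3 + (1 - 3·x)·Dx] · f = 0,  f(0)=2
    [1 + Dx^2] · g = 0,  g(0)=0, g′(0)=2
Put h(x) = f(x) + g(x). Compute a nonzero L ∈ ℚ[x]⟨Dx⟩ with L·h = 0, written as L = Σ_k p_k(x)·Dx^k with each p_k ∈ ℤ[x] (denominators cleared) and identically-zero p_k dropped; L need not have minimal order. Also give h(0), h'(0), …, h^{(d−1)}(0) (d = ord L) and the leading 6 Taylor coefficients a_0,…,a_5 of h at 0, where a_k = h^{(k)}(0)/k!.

L = (165 - 18·x + 27·x^2) + (-19 + 63·x - 27·x^2 + 27·x^3)·Dx + (165 - 18·x + 27·x^2)·Dx^2 + (-19 + 63·x - 27·x^2 + 27·x^3)·Dx^3  (order 3).
h: a_k = 2, 8, 18, 161/3, 162, 29161/60, …
ICs: h(0) = 2, h′(0) = 8, h′′(0) = 36.

f: a_k = 2, 6, 18, 54, 162, 486, …
g: a_k = 0, 2, 0, -1/3, 0, 1/60, …
Weyl lclm of L_f,L_g ⇒ L₀ (ord ≤ 3).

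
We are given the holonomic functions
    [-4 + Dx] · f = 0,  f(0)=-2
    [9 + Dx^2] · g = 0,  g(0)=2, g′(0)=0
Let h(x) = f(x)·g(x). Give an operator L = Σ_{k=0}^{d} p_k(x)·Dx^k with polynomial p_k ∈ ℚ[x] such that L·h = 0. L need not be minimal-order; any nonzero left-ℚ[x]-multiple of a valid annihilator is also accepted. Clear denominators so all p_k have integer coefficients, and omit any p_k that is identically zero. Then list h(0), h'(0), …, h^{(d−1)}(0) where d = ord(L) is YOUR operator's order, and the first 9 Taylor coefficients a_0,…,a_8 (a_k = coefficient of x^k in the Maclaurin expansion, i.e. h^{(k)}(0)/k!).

f: a_k = -2, -8, -16, -64/3, -64/3, -256/15, -512/45, -2048/315, -1024/315, …
g: a_k = 2, 0, -9, 0, 27/4, 0, -81/40, 0, 729/2240, …
f·g: L₀ = L_f ⊗_s L_g, ord ≤ 1·2.
L = 25 - 8·Dx + Dx^2  (order 2).
h: a_k = -4, -16, -14, 88/3, 527/6, 1558/15, 11753/180, 4031/315, -164833/10080, …
ICs: h(0) = -4, h′(0) = -16.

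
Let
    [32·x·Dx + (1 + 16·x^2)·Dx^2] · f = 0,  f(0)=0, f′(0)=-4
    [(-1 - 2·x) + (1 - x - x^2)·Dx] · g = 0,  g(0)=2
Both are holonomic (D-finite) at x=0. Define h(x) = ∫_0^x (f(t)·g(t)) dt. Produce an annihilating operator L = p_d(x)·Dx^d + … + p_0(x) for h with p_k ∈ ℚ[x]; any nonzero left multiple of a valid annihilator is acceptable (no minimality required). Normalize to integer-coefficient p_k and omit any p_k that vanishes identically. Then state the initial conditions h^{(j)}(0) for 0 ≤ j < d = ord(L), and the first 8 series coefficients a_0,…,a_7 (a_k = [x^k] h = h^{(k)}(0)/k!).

L = (2 + 32·x + 96·x^2)·Dx + (2 - 28·x + 64·x^2 + 96·x^3)·Dx^2 + (-1 + x - 15·x^2 + 16·x^3 + 16·x^4)·Dx^3  (order 3).
h: a_k = 0, 0, -4, -8/3, 20/3, 56/15, -2732/45, -1728/35, …
ICs: h(0) = 0, h′(0) = 0, h′′(0) = -8.

f: a_k = 0, -4, 0, 64/3, 0, -1024/5, 0, 16384/7, …
g: a_k = 2, 2, 4, 6, 10, 16, 26, 42, …
Product ⇒ symmetric product L₀, ord ≤ 2.
h=∫₀ˣh₀: take L = L₀·Dx.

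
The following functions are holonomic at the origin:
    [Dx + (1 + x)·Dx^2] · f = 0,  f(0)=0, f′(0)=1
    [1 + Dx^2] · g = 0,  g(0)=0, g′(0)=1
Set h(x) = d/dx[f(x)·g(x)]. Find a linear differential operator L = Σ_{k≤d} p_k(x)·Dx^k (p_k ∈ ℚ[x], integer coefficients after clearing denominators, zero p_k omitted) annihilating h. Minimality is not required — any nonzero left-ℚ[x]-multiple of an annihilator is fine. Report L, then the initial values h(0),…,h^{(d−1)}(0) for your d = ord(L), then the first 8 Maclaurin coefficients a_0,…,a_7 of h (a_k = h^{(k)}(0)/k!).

L = (-25 - 44·x - 42·x^2 + 12·x^3 + 43·x^4 + 24·x^5 + 4·x^6) + (-24 - 32·x + 20·x^2 + 60·x^3 + 40·x^4 + 8·x^5)·Dx + (-28 - 44·x - 14·x^2 + 72·x^3 + 98·x^4 + 48·x^5 + 8·x^6)·Dx^2 + (-24 - 32·x + 20·x^2 + 60·x^3 + 40·x^4 + 8·x^5)·Dx^3 + (-3 + 28·x^2 + 60·x^3 + 55·x^4 + 24·x^5 + 4·x^6)·Dx^4  (order 4).
h: a_k = 0, 2, -3/2, 2/3, -5/6, 11/12, -217/240, 113/126, …
ICs: h(0) = 0, h′(0) = 2, h′′(0) = -3, h′′′(0) = 4.

f: a_k = 0, 1, -1/2, 1/3, -1/4, 1/5, -1/6, 1/7, …
g: a_k = 0, 1, 0, -1/6, 0, 1/120, 0, -1/5040, …
h₀=f·g: eliminate ⇒ L₀, order ≤ 2·2.
h=h₀': d/dx-closure on L₀ ⇒ L.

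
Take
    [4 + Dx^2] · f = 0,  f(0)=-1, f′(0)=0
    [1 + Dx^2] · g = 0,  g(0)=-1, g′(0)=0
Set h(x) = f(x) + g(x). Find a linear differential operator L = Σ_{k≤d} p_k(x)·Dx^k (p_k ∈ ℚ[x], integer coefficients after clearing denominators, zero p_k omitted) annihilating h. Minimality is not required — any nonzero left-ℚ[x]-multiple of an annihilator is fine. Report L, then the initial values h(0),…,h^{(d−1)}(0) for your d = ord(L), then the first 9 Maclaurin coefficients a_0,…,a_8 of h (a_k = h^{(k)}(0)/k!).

f: a_k = -1, 0, 2, 0, -2/3, 0, 4/45, 0, -2/315, …
g: a_k = -1, 0, 1/2, 0, -1/24, 0, 1/720, 0, -1/40320, …
Weyl lclm of L_f,L_g ⇒ L₀ (ord ≤ 4).
L = 4 + 5·Dx^2 + Dx^4  (order 4).
h: a_k = -2, 0, 5/2, 0, -17/24, 0, 13/144, 0, -257/40320, …
ICs: h(0) = -2, h′(0) = 0, h′′(0) = 5, h′′′(0) = 0.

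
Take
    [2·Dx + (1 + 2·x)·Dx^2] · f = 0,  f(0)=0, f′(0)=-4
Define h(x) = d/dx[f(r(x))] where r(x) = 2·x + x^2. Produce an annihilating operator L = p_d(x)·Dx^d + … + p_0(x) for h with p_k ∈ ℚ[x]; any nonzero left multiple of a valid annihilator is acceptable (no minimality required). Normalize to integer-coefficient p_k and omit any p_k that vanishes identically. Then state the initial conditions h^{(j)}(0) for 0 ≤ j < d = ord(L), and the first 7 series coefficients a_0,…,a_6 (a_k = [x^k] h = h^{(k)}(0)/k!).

f: a_k = 0, -4, 4, -16/3, 8, -64/5, 64/3, …
Change of var in L_f (x↦r) gives L₀.
h₀' ⇒ L via d/dx closure of L₀.
L = (3 + 4·x + 2·x^2) + (1 + 5·x + 6·x^2 + 2·x^3)·Dx  (order 1).
h: a_k = -8, 24, -80, 272, -928, 3168, -10816, …
ICs: h(0) = -8.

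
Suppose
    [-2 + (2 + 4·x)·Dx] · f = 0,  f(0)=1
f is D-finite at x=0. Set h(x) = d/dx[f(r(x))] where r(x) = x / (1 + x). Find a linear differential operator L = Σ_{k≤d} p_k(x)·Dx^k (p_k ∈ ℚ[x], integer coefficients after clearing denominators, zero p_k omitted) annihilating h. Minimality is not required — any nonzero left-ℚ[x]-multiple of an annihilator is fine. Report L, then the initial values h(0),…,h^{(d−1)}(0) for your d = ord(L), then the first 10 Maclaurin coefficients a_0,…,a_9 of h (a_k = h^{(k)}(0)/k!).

L = (-3 - 6·x) + (-1 - 4·x - 3·x^2)·Dx  (order 1).
h: a_k = 1, -3, 15/2, -37/2, 375/8, -981/8, 5271/16, -14445/16, 321291/128, -902785/128, …
ICs: h(0) = 1.

f: a_k = 1, 1, -1/2, 1/2, -5/8, 7/8, -21/16, 33/16, -429/128, 715/128, …
L₀ from L_f via x↦r, Dx↦r'^{-1}Dx.
h=h₀': d/dx-closure on L₀ ⇒ L.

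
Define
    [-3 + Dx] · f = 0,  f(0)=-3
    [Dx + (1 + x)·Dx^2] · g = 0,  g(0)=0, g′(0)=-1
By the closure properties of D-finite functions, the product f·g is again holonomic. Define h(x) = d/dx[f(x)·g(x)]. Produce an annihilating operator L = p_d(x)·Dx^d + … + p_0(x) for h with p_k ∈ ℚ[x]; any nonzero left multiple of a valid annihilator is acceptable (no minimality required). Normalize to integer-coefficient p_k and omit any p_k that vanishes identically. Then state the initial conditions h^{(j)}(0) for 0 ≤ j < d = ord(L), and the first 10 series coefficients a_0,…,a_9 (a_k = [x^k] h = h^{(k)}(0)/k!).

f: a_k = -3, -9, -27/2, -27/2, -81/8, -243/40, -243/80, -729/560, -2187/4480, -729/4480, …
g: a_k = 0, -1, 1/2, -1/3, 1/4, -1/5, 1/6, -1/7, 1/8, -1/9, …
Sym-product of L_f,L_g gives L₀ (≤ ord 2).
Derive L from L₀ (diff closure).
L = (15 + 36·x + 27·x^2) + (-11 - 27·x - 18·x^2)·Dx + (2 + 5·x + 3·x^2)·Dx^2  (order 2).
h: a_k = 3, 15, 30, 36, 249/8, 165/8, 57/5, 51/10, 1959/896, 2767/4480, …
ICs: h(0) = 3, h′(0) = 15.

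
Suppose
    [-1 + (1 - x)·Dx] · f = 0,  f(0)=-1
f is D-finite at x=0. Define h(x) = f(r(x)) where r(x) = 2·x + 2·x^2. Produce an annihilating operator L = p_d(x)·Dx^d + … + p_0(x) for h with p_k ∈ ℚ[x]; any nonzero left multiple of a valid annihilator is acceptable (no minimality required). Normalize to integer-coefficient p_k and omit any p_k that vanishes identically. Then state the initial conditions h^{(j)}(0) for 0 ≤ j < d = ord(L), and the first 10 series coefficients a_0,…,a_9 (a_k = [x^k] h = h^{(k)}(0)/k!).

f: a_k = -1, -1, -1, -1, -1, -1, -1, -1, -1, -1, …
h₀=f(r): pull back L_f along r ⇒ L₀.
L = (2 + 4·x) + (-1 + 2·x + 2·x^2)·Dx  (order 1).
h: a_k = -1, -2, -6, -16, -44, -120, -328, -896, -2448, -6688, …
ICs: h(0) = -1.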